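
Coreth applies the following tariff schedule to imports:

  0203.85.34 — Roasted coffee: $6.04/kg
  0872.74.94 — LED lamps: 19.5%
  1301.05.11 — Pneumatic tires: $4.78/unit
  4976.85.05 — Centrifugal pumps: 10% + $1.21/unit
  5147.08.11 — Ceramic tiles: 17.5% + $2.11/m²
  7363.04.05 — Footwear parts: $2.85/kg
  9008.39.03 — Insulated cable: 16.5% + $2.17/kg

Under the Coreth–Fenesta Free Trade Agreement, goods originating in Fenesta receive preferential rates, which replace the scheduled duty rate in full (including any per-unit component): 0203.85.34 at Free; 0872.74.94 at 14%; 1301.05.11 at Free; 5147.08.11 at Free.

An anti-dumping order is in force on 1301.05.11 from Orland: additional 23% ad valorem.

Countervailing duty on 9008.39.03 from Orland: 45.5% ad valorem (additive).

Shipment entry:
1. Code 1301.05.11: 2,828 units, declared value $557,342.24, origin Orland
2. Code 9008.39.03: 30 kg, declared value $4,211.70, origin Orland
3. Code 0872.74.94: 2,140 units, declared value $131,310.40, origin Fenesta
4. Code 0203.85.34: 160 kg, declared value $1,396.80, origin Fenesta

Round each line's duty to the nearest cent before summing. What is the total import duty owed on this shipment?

$162,766.37

Line 1 (1301.05.11, Orland, 2,828 units, $557,342.24):
Base rate for 1301.05.11 is $4.78/unit.
1301.05.11 has an FTA preferential rate, but origin Orland is not Fenesta; base rate stands.
Additional duty on 1301.05.11 from Orland: +23% ad valorem. Applied ad valorem rate = 23%.
Duty = $557,342.24 × 23% + 2,828 × $4.78 = $141,706.56.
Line 2 (9008.39.03, Orland, 30 kg, $4,211.70):
Base rate for 9008.39.03 is 16.5% + $2.17/kg.
Additional duty on 9008.39.03 from Orland: +45.5%. Applied ad valorem rate: 16.5% + 45.5% = 62%.
Duty = $4,211.70 × 62% + 30 × $2.17 = $2,676.35.
Line 3 (0872.74.94, Fenesta, 2,140 units, $131,310.40):
Base rate for 0872.74.94 is 19.5%.
Origin Fenesta qualifies under the Coreth–Fenesta agreement and 0872.74.94 is covered: preferential rate 14% applies instead.
Duty = $131,310.40 × 14% = $18,383.46.
Line 4 (0203.85.34, Fenesta, 160 kg, $1,396.80):
Base rate for 0203.85.34 is $6.04/kg.
Origin Fenesta qualifies under the Coreth–Fenesta agreement and 0203.85.34 is covered: preferential rate Free applies instead.
Duty = $1,396.80 × 0% = $0.00.
Total = $141,706.56 + $2,676.35 + $18,383.46 + $0.00 = $162,766.37.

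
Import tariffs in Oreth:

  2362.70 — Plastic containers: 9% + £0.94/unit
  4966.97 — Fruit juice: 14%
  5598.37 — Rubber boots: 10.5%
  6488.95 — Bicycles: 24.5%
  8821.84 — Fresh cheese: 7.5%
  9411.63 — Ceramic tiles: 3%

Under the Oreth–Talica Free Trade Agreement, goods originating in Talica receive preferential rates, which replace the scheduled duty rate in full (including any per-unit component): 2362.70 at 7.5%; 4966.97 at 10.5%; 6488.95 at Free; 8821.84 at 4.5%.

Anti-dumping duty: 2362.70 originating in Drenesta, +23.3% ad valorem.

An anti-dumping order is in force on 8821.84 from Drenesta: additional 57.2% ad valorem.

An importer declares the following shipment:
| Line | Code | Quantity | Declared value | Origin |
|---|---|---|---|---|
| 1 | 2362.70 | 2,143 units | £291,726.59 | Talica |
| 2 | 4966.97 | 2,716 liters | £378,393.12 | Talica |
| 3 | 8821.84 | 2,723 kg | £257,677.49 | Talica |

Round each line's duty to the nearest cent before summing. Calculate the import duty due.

Line 1 (2362.70, Talica, 2,143 units, £291,726.59):
Base rate for 2362.70 is 9% + £0.94/unit.
Origin Talica qualifies under the Oreth–Talica agreement and 2362.70 is covered: preferential rate 7.5% applies instead.
The additional-duty order on 2362.70 targets Drenesta, not Talica; it does not apply.
Duty = £291,726.59 × 7.5% = £21,879.49.
Line 2 (4966.97, Talica, 2,716 liters, £378,393.12):
Base rate for 4966.97 is 14%.
Origin Talica qualifies under the Oreth–Talica agreement and 4966.97 is covered: preferential rate 10.5% applies instead.
Duty = £378,393.12 × 10.5% = £39,731.28.
Line 3 (8821.84, Talica, 2,723 kg, £257,677.49):
Base rate for 8821.84 is 7.5%.
Origin Talica qualifies under the Oreth–Talica agreement and 8821.84 is covered: preferential rate 4.5% applies instead.
The additional-duty order on 8821.84 targets Drenesta, not Talica; it does not apply.
Duty = £257,677.49 × 4.5% = £11,595.49.
Total = £21,879.49 + £39,731.28 + £11,595.49 = £73,206.26.

£73,206.26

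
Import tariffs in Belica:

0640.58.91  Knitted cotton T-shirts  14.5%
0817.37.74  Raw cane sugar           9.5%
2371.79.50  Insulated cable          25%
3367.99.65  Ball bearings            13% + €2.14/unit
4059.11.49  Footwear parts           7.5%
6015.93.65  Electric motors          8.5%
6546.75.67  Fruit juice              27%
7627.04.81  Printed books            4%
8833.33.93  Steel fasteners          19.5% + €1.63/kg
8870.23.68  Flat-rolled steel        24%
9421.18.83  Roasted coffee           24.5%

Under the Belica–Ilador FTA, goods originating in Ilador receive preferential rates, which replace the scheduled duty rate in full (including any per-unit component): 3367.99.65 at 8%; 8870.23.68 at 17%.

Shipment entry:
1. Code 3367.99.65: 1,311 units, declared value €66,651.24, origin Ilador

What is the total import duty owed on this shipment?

€5,332.10

Line 1 (3367.99.65, Ilador, 1,311 units, €66,651.24):
Base rate for 3367.99.65 is 13% + €2.14/unit.
Origin Ilador qualifies under the Belica–Ilador agreement and 3367.99.65 is covered: preferential rate 8% applies instead.
Duty = €66,651.24 × 8% = €5,332.10.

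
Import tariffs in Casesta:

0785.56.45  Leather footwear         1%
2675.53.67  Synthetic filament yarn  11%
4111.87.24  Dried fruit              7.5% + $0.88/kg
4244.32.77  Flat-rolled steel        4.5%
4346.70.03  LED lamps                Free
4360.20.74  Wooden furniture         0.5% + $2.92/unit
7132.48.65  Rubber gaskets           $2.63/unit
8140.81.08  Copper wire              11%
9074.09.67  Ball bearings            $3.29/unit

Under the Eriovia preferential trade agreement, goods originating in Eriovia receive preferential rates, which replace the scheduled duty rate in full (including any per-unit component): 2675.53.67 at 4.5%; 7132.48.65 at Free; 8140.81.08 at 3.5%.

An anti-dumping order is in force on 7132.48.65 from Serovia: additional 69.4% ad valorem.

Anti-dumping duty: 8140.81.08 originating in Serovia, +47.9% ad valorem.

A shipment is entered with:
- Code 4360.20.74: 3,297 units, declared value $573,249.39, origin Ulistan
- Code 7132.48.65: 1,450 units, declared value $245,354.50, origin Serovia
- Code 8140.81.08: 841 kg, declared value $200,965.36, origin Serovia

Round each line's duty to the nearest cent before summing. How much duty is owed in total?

$304,951.61

Line 1 (4360.20.74, Ulistan, 3,297 units, $573,249.39):
Base rate for 4360.20.74 is 0.5% + $2.92/unit.
Duty = $573,249.39 × 0.5% + 3,297 × $2.92 = $12,493.49.
Line 2 (7132.48.65, Serovia, 1,450 units, $245,354.50):
Base rate for 7132.48.65 is $2.63/unit.
7132.48.65 has an FTA preferential rate, but origin Serovia is not Eriovia; base rate stands.
Additional duty on 7132.48.65 from Serovia: +69.4% ad valorem. Applied ad valorem rate = 69.4%.
Duty = $245,354.50 × 69.4% + 1,450 × $2.63 = $174,089.52.
Line 3 (8140.81.08, Serovia, 841 kg, $200,965.36):
Base rate for 8140.81.08 is 11%.
8140.81.08 has an FTA preferential rate, but origin Serovia is not Eriovia; base rate stands.
Additional duty on 8140.81.08 from Serovia: +47.9%. Applied ad valorem rate: 11% + 47.9% = 58.9%.
Duty = $200,965.36 × 58.9% = $118,368.60.
Total = $12,493.49 + $174,089.52 + $118,368.60 = $304,951.61.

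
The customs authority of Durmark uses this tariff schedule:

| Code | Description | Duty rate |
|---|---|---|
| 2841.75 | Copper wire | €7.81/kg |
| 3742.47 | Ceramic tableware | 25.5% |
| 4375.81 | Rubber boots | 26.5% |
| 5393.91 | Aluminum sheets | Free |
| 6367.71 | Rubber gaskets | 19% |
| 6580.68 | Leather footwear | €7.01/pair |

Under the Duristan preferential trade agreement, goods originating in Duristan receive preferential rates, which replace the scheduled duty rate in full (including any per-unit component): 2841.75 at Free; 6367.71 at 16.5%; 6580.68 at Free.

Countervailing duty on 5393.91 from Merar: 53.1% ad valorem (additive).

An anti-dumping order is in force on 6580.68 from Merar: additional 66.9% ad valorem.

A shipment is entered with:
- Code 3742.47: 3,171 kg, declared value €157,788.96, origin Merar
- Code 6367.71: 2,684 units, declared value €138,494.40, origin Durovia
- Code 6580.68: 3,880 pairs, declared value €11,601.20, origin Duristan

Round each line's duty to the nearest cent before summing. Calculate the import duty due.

€66,550.12

Line 1 (3742.47, Merar, 3,171 kg, €157,788.96):
Base rate for 3742.47 is 25.5%.
Duty = €157,788.96 × 25.5% = €40,236.18.
Line 2 (6367.71, Durovia, 2,684 units, €138,494.40):
Base rate for 6367.71 is 19%.
6367.71 has an FTA preferential rate, but origin Durovia is not Duristan; base rate stands.
Duty = €138,494.40 × 19% = €26,313.94.
Line 3 (6580.68, Duristan, 3,880 pairs, €11,601.20):
Base rate for 6580.68 is €7.01/pair.
Origin Duristan qualifies under the Durmark–Duristan agreement and 6580.68 is covered: preferential rate Free applies instead.
The additional-duty order on 6580.68 targets Merar, not Duristan; it does not apply.
Duty = €11,601.20 × 0% = €0.00.
Total = €40,236.18 + €26,313.94 + €0.00 = €66,550.12.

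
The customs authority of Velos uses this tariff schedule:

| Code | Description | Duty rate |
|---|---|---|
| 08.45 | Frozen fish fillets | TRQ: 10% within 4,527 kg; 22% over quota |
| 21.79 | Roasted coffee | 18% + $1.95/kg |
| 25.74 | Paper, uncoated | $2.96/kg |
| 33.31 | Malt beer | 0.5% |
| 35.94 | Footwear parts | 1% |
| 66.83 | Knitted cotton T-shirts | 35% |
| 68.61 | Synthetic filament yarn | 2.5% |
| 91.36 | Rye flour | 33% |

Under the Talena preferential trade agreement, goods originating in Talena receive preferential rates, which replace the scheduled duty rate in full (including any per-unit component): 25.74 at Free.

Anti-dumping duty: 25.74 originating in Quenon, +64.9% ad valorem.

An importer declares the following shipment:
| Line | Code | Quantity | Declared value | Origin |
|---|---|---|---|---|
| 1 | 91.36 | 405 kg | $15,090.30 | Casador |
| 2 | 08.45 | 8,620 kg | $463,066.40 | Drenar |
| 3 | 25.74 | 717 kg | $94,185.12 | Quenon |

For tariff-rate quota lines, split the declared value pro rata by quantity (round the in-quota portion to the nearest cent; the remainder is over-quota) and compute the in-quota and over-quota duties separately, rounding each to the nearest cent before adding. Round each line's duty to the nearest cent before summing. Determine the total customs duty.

Line 1 (91.36, Casador, 405 kg, $15,090.30):
Base rate for 91.36 is 33%.
Duty = $15,090.30 × 33% = $4,979.80.
Line 2 (08.45, Drenar, 8,620 kg, $463,066.40):
Code 08.45 is under a tariff-rate quota (threshold 4,527 kg). In-quota: 4,527 kg at 10%; over-quota: 4,093 kg at 22%.
Pro-rata value split: in-quota = $463,066.40 × 4,527/8,620 = $243,190.44; over-quota = $463,066.40 − $243,190.44 = $219,875.96.
In-quota duty = $243,190.44 × 10% = $24,319.04. Over-quota duty = $219,875.96 × 22% = $48,372.71.
Line duty = $24,319.04 + $48,372.71 = $72,691.75.
Line 3 (25.74, Quenon, 717 kg, $94,185.12):
Base rate for 25.74 is $2.96/kg.
25.74 has an FTA preferential rate, but origin Quenon is not Talena; base rate stands.
Additional duty on 25.74 from Quenon: +64.9% ad valorem. Applied ad valorem rate = 64.9%.
Duty = $94,185.12 × 64.9% + 717 × $2.96 = $63,248.46.
Total = $4,979.80 + $72,691.75 + $63,248.46 = $140,920.01.

$140,920.01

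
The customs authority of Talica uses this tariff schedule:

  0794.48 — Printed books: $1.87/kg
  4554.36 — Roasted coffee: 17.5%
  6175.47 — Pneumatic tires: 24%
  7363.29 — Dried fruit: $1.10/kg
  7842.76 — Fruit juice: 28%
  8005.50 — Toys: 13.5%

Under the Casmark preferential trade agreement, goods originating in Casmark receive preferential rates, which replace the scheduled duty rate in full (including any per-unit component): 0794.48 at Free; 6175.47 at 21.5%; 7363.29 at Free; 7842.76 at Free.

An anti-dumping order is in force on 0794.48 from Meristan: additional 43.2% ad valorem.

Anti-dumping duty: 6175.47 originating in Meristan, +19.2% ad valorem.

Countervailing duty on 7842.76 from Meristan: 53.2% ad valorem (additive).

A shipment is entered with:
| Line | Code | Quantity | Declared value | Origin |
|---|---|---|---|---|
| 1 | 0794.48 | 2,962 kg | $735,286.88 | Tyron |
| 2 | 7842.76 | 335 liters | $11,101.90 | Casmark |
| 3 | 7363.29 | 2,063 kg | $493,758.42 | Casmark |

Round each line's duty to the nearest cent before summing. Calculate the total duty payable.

Line 1 (0794.48, Tyron, 2,962 kg, $735,286.88):
Base rate for 0794.48 is $1.87/kg.
0794.48 has an FTA preferential rate, but origin Tyron is not Casmark; base rate stands.
The additional-duty order on 0794.48 targets Meristan, not Tyron; it does not apply.
Duty = 2,962 × $1.87 = $5,538.94.
Line 2 (7842.76, Casmark, 335 liters, $11,101.90):
Base rate for 7842.76 is 28%.
Origin Casmark qualifies under the Talica–Casmark agreement and 7842.76 is covered: preferential rate Free applies instead.
The additional-duty order on 7842.76 targets Meristan, not Casmark; it does not apply.
Duty = $11,101.90 × 0% = $0.00.
Line 3 (7363.29, Casmark, 2,063 kg, $493,758.42):
Base rate for 7363.29 is $1.10/kg.
Origin Casmark qualifies under the Talica–Casmark agreement and 7363.29 is covered: preferential rate Free applies instead.
Duty = $493,758.42 × 0% = $0.00.
Total = $5,538.94 + $0.00 + $0.00 = $5,538.94.

$5,538.94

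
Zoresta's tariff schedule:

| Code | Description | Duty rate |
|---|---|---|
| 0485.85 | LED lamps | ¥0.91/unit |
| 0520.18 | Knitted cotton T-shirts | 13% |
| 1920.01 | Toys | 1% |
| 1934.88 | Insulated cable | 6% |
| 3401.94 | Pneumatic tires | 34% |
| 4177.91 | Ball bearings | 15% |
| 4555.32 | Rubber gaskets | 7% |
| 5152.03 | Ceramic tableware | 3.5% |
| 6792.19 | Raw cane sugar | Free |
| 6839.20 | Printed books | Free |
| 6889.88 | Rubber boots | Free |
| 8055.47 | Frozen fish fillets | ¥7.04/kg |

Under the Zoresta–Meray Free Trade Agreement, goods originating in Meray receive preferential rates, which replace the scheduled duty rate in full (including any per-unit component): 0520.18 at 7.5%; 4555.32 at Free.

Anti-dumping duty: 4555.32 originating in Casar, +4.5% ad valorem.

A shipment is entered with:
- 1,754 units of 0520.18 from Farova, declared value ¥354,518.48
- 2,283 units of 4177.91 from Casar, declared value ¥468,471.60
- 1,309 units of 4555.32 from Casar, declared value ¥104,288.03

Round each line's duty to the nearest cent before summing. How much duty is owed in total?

¥128,351.26

Line 1 (0520.18, Farova, 1,754 units, ¥354,518.48):
Base rate for 0520.18 is 13%.
0520.18 has an FTA preferential rate, but origin Farova is not Meray; base rate stands.
Duty = ¥354,518.48 × 13% = ¥46,087.40.
Line 2 (4177.91, Casar, 2,283 units, ¥468,471.60):
Base rate for 4177.91 is 15%.
Duty = ¥468,471.60 × 15% = ¥70,270.74.
Line 3 (4555.32, Casar, 1,309 units, ¥104,288.03):
Base rate for 4555.32 is 7%.
4555.32 has an FTA preferential rate, but origin Casar is not Meray; base rate stands.
Additional duty on 4555.32 from Casar: +4.5%. Applied ad valorem rate: 7% + 4.5% = 11.5%.
Duty = ¥104,288.03 × 11.5% = ¥11,993.12.
Total = ¥46,087.40 + ¥70,270.74 + ¥11,993.12 = ¥128,351.26.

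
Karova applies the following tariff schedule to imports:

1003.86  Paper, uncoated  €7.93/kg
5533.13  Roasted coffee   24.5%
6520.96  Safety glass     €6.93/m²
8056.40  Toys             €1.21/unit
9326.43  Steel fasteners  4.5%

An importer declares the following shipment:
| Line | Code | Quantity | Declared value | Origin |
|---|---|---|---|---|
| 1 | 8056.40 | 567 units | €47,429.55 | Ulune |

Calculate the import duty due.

Line 1 (8056.40, Ulune, 567 units, €47,429.55):
Base rate for 8056.40 is €1.21/unit.
Duty = 567 × €1.21 = €686.07.

€686.07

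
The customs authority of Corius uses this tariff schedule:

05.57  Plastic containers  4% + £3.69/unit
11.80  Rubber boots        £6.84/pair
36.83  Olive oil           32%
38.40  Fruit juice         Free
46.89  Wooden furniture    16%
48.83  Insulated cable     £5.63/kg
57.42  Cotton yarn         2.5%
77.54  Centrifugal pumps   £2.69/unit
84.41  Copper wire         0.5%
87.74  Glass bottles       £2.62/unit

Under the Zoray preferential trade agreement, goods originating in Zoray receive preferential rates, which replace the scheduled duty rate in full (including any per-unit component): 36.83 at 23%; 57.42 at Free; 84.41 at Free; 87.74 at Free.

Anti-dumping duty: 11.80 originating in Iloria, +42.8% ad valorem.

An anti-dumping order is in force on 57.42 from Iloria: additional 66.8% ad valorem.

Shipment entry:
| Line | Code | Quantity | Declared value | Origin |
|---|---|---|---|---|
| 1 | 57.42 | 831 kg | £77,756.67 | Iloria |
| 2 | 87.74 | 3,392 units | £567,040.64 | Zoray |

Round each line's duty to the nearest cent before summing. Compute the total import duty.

Line 1 (57.42, Iloria, 831 kg, £77,756.67):
Base rate for 57.42 is 2.5%.
57.42 has an FTA preferential rate, but origin Iloria is not Zoray; base rate stands.
Additional duty on 57.42 from Iloria: +66.8%. Applied ad valorem rate: 2.5% + 66.8% = 69.3%.
Duty = £77,756.67 × 69.3% = £53,885.37.
Line 2 (87.74, Zoray, 3,392 units, £567,040.64):
Base rate for 87.74 is £2.62/unit.
Origin Zoray qualifies under the Corius–Zoray agreement and 87.74 is covered: preferential rate Free applies instead.
Duty = £567,040.64 × 0% = £0.00.
Total = £53,885.37 + £0.00 = £53,885.37.

£53,885.37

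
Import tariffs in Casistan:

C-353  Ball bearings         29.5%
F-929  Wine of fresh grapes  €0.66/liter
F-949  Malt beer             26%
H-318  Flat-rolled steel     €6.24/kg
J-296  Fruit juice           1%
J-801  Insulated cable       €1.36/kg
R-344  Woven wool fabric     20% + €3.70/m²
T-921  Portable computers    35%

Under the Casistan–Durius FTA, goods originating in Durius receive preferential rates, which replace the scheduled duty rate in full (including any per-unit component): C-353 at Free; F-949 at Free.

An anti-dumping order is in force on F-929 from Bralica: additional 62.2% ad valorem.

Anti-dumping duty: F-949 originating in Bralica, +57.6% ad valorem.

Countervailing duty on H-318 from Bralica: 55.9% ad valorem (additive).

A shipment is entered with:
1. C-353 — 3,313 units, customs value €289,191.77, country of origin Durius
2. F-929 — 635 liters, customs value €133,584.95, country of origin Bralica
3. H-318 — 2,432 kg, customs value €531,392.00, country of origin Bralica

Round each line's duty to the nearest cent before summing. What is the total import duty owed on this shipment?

Line 1 (C-353, Durius, 3,313 units, €289,191.77):
Base rate for C-353 is 29.5%.
Origin Durius qualifies under the Casistan–Durius agreement and C-353 is covered: preferential rate Free applies instead.
Duty = €289,191.77 × 0% = €0.00.
Line 2 (F-929, Bralica, 635 liters, €133,584.95):
Base rate for F-929 is €0.66/liter.
Additional duty on F-929 from Bralica: +62.2% ad valorem. Applied ad valorem rate = 62.2%.
Duty = €133,584.95 × 62.2% + 635 × €0.66 = €83,508.94.
Line 3 (H-318, Bralica, 2,432 kg, €531,392.00):
Base rate for H-318 is €6.24/kg.
Additional duty on H-318 from Bralica: +55.9% ad valorem. Applied ad valorem rate = 55.9%.
Duty = €531,392.00 × 55.9% + 2,432 × €6.24 = €312,223.81.
Total = €0.00 + €83,508.94 + €312,223.81 = €395,732.75.

€395,732.75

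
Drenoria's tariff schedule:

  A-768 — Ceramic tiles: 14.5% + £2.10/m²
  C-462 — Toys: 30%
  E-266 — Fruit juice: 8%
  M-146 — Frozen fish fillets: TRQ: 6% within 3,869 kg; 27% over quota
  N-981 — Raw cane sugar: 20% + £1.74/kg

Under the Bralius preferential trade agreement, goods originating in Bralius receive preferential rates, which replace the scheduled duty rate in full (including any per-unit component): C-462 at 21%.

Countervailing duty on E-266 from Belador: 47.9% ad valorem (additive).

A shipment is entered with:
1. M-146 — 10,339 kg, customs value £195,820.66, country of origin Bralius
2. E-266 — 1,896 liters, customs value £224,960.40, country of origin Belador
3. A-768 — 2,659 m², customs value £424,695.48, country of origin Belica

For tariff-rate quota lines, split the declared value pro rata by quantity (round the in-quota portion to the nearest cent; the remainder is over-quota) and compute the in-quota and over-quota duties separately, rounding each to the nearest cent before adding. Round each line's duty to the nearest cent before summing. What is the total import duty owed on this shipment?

Line 1 (M-146, Bralius, 10,339 kg, £195,820.66):
Code M-146 is under a tariff-rate quota (threshold 3,869 kg). In-quota: 3,869 kg at 6%; over-quota: 6,470 kg at 27%.
Pro-rata value split: in-quota = £195,820.66 × 3,869/10,339 = £73,278.86; over-quota = £195,820.66 − £73,278.86 = £122,541.80.
In-quota duty = £73,278.86 × 6% = £4,396.73. Over-quota duty = £122,541.80 × 27% = £33,086.29.
Line duty = £4,396.73 + £33,086.29 = £37,483.02.
Line 2 (E-266, Belador, 1,896 liters, £224,960.40):
Base rate for E-266 is 8%.
Additional duty on E-266 from Belador: +47.9%. Applied ad valorem rate: 8% + 47.9% = 55.9%.
Duty = £224,960.40 × 55.9% = £125,752.86.
Line 3 (A-768, Belica, 2,659 m², £424,695.48):
Base rate for A-768 is 14.5% + £2.10/m².
Duty = £424,695.48 × 14.5% + 2,659 × £2.10 = £67,164.74.
Total = £37,483.02 + £125,752.86 + £67,164.74 = £230,400.62.

£230,400.62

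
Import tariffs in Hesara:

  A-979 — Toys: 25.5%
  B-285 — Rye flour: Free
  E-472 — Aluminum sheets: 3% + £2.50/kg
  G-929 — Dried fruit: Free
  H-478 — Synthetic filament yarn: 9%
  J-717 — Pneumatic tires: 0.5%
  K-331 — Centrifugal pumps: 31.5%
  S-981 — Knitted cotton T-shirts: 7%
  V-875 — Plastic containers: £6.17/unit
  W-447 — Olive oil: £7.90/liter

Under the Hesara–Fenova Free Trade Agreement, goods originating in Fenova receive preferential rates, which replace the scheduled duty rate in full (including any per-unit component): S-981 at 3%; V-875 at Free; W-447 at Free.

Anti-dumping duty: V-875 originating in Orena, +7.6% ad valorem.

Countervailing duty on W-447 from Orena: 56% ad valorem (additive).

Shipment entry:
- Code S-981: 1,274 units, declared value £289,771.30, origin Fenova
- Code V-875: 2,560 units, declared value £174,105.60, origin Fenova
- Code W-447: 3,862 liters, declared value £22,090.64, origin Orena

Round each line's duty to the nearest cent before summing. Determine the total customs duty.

Line 1 (S-981, Fenova, 1,274 units, £289,771.30):
Base rate for S-981 is 7%.
Origin Fenova qualifies under the Hesara–Fenova agreement and S-981 is covered: preferential rate 3% applies instead.
Duty = £289,771.30 × 3% = £8,693.14.
Line 2 (V-875, Fenova, 2,560 units, £174,105.60):
Base rate for V-875 is £6.17/unit.
Origin Fenova qualifies under the Hesara–Fenova agreement and V-875 is covered: preferential rate Free applies instead.
The additional-duty order on V-875 targets Orena, not Fenova; it does not apply.
Duty = £174,105.60 × 0% = £0.00.
Line 3 (W-447, Orena, 3,862 liters, £22,090.64):
Base rate for W-447 is £7.90/liter.
W-447 has an FTA preferential rate, but origin Orena is not Fenova; base rate stands.
Additional duty on W-447 from Orena: +56% ad valorem. Applied ad valorem rate = 56%.
Duty = £22,090.64 × 56% + 3,862 × £7.90 = £42,880.56.
Total = £8,693.14 + £0.00 + £42,880.56 = £51,573.70.

£51,573.70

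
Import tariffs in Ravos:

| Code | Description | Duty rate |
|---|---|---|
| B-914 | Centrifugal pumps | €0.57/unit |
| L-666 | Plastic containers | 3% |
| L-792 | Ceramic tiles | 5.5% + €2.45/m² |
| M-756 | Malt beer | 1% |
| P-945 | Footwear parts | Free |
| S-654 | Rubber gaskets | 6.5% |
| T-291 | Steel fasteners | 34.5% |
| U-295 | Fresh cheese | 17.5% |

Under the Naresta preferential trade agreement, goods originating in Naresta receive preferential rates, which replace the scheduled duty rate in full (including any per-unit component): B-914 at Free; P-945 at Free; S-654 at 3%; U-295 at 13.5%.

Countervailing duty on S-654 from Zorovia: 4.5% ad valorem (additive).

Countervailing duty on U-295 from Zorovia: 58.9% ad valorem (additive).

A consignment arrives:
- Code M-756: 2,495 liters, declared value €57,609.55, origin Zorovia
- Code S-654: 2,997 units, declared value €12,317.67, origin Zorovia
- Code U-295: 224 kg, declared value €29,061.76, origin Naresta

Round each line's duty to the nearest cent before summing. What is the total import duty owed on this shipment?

Line 1 (M-756, Zorovia, 2,495 liters, €57,609.55):
Base rate for M-756 is 1%.
Duty = €57,609.55 × 1% = €576.10.
Line 2 (S-654, Zorovia, 2,997 units, €12,317.67):
Base rate for S-654 is 6.5%.
S-654 has an FTA preferential rate, but origin Zorovia is not Naresta; base rate stands.
Additional duty on S-654 from Zorovia: +4.5%. Applied ad valorem rate: 6.5% + 4.5% = 11%.
Duty = €12,317.67 × 11% = €1,354.94.
Line 3 (U-295, Naresta, 224 kg, €29,061.76):
Base rate for U-295 is 17.5%.
Origin Naresta qualifies under the Ravos–Naresta agreement and U-295 is covered: preferential rate 13.5% applies instead.
The additional-duty order on U-295 targets Zorovia, not Naresta; it does not apply.
Duty = €29,061.76 × 13.5% = €3,923.34.
Total = €576.10 + €1,354.94 + €3,923.34 = €5,854.38.

€5,854.38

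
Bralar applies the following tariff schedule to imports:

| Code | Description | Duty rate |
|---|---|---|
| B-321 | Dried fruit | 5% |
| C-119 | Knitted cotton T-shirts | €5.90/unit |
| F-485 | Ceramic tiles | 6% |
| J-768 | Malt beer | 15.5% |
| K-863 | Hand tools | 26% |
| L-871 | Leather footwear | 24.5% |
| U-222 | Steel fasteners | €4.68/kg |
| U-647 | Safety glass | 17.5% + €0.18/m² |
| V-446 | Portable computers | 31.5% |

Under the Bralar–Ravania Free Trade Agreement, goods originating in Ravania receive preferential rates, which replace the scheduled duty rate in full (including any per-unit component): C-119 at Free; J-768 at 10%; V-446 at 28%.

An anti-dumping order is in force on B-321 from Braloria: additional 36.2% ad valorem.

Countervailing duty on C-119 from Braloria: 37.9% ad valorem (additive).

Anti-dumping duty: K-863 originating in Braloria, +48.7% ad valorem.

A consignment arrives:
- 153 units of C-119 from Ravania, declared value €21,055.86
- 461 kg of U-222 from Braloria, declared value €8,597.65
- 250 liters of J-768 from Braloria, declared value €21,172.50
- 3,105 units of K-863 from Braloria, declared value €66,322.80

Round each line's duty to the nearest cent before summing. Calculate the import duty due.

Line 1 (C-119, Ravania, 153 units, €21,055.86):
Base rate for C-119 is €5.90/unit.
Origin Ravania qualifies under the Bralar–Ravania agreement and C-119 is covered: preferential rate Free applies instead.
The additional-duty order on C-119 targets Braloria, not Ravania; it does not apply.
Duty = €21,055.86 × 0% = €0.00.
Line 2 (U-222, Braloria, 461 kg, €8,597.65):
Base rate for U-222 is €4.68/kg.
Duty = 461 × €4.68 = €2,157.48.
Line 3 (J-768, Braloria, 250 liters, €21,172.50):
Base rate for J-768 is 15.5%.
J-768 has an FTA preferential rate, but origin Braloria is not Ravania; base rate stands.
Duty = €21,172.50 × 15.5% = €3,281.74.
Line 4 (K-863, Braloria, 3,105 units, €66,322.80):
Base rate for K-863 is 26%.
Additional duty on K-863 from Braloria: +48.7%. Applied ad valorem rate: 26% + 48.7% = 74.7%.
Duty = €66,322.80 × 74.7% = €49,543.13.
Total = €0.00 + €2,157.48 + €3,281.74 + €49,543.13 = €54,982.35.

€54,982.35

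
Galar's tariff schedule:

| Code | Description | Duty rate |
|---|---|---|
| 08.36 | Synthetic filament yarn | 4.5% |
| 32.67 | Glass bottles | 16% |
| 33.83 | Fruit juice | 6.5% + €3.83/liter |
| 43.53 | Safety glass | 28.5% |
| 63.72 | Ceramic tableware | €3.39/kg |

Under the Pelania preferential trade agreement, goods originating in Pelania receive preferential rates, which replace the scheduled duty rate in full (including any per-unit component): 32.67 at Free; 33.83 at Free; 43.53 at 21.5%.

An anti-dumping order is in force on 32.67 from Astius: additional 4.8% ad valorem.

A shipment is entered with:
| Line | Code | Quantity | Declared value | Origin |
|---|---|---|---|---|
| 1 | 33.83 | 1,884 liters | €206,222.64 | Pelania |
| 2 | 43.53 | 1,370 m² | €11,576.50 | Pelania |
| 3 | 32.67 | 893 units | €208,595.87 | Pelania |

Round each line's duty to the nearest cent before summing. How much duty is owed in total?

€2,488.95

Line 1 (33.83, Pelania, 1,884 liters, €206,222.64):
Base rate for 33.83 is 6.5% + €3.83/liter.
Origin Pelania qualifies under the Galar–Pelania agreement and 33.83 is covered: preferential rate Free applies instead.
Duty = €206,222.64 × 0% = €0.00.
Line 2 (43.53, Pelania, 1,370 m², €11,576.50):
Base rate for 43.53 is 28.5%.
Origin Pelania qualifies under the Galar–Pelania agreement and 43.53 is covered: preferential rate 21.5% applies instead.
Duty = €11,576.50 × 21.5% = €2,488.95.
Line 3 (32.67, Pelania, 893 units, €208,595.87):
Base rate for 32.67 is 16%.
Origin Pelania qualifies under the Galar–Pelania agreement and 32.67 is covered: preferential rate Free applies instead.
The additional-duty order on 32.67 targets Astius, not Pelania; it does not apply.
Duty = €208,595.87 × 0% = €0.00.
Total = €0.00 + €2,488.95 + €0.00 = €2,488.95.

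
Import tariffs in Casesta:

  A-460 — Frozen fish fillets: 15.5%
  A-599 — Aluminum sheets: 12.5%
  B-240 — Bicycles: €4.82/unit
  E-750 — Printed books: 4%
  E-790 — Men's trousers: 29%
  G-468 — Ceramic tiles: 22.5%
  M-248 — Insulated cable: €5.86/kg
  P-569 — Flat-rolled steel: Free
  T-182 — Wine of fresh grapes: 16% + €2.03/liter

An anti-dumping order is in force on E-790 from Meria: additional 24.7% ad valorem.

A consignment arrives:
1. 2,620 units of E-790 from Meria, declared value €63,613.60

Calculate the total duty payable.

€34,160.50

Line 1 (E-790, Meria, 2,620 units, €63,613.60):
Base rate for E-790 is 29%.
Additional duty on E-790 from Meria: +24.7%. Applied ad valorem rate: 29% + 24.7% = 53.7%.
Duty = €63,613.60 × 53.7% = €34,160.50.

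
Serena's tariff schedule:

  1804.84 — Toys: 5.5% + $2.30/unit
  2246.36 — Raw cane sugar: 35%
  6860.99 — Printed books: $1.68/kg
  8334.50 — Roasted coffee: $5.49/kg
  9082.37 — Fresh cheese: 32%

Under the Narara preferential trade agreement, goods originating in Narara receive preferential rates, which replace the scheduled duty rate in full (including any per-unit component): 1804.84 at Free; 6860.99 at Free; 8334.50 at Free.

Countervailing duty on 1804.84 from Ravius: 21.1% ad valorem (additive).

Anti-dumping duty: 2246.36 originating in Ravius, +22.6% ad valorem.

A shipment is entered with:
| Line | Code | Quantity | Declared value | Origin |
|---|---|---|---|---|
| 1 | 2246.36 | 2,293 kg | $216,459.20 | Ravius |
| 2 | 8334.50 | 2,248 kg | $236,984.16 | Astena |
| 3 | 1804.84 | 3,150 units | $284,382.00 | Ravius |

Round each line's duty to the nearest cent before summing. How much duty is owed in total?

$219,912.63

Line 1 (2246.36, Ravius, 2,293 kg, $216,459.20):
Base rate for 2246.36 is 35%.
Additional duty on 2246.36 from Ravius: +22.6%. Applied ad valorem rate: 35% + 22.6% = 57.6%.
Duty = $216,459.20 × 57.6% = $124,680.50.
Line 2 (8334.50, Astena, 2,248 kg, $236,984.16):
Base rate for 8334.50 is $5.49/kg.
8334.50 has an FTA preferential rate, but origin Astena is not Narara; base rate stands.
Duty = 2,248 × $5.49 = $12,341.52.
Line 3 (1804.84, Ravius, 3,150 units, $284,382.00):
Base rate for 1804.84 is 5.5% + $2.30/unit.
1804.84 has an FTA preferential rate, but origin Ravius is not Narara; base rate stands.
Additional duty on 1804.84 from Ravius: +21.1%. Applied ad valorem rate: 5.5% + 21.1% = 26.6%.
Duty = $284,382.00 × 26.6% + 3,150 × $2.30 = $82,890.61.
Total = $124,680.50 + $12,341.52 + $82,890.61 = $219,912.63.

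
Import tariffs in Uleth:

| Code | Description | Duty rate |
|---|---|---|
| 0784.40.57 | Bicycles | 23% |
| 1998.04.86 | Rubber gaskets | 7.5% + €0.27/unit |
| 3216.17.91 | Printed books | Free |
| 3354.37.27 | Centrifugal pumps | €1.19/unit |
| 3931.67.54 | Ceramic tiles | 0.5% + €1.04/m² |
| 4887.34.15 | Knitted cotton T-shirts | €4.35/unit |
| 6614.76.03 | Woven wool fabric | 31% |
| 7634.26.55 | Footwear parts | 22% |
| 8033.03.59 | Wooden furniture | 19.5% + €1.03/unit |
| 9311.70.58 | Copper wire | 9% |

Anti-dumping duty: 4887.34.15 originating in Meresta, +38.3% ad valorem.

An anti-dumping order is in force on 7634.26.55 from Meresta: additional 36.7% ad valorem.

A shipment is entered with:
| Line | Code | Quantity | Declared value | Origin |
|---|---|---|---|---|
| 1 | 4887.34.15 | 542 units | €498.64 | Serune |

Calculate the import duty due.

Line 1 (4887.34.15, Serune, 542 units, €498.64):
Base rate for 4887.34.15 is €4.35/unit.
The additional-duty order on 4887.34.15 targets Meresta, not Serune; it does not apply.
Duty = 542 × €4.35 = €2,357.70.

€2,357.70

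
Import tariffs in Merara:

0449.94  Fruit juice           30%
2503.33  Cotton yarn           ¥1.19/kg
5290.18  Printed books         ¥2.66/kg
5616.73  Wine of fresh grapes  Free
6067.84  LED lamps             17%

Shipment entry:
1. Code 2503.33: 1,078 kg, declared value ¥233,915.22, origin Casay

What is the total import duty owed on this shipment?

¥1,282.82

Line 1 (2503.33, Casay, 1,078 kg, ¥233,915.22):
Base rate for 2503.33 is ¥1.19/kg.
Duty = 1,078 × ¥1.19 = ¥1,282.82.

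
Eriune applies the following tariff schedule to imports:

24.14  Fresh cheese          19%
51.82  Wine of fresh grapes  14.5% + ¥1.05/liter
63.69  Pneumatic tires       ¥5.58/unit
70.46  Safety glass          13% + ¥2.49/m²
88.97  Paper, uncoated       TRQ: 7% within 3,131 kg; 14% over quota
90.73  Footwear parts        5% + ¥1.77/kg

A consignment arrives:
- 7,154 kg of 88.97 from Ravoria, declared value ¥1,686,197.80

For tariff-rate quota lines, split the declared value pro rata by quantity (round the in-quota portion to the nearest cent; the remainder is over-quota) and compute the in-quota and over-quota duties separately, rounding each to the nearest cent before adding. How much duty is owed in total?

¥184,409.32

Line 1 (88.97, Ravoria, 7,154 kg, ¥1,686,197.80):
Code 88.97 is under a tariff-rate quota (threshold 3,131 kg). In-quota: 3,131 kg at 7%; over-quota: 4,023 kg at 14%.
Pro-rata value split: in-quota = ¥1,686,197.80 × 3,131/7,154 = ¥737,976.70; over-quota = ¥1,686,197.80 − ¥737,976.70 = ¥948,221.10.
In-quota duty = ¥737,976.70 × 7% = ¥51,658.37. Over-quota duty = ¥948,221.10 × 14% = ¥132,750.95.
Line duty = ¥51,658.37 + ¥132,750.95 = ¥184,409.32.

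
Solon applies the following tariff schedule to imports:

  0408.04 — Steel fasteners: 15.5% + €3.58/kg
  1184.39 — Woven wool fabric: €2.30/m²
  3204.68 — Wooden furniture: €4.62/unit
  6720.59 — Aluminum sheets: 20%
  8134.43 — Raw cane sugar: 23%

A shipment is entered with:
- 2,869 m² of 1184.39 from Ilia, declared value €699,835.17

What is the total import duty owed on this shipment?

Line 1 (1184.39, Ilia, 2,869 m², €699,835.17):
Base rate for 1184.39 is €2.30/m².
Duty = 2,869 × €2.30 = €6,598.70.

€6,598.70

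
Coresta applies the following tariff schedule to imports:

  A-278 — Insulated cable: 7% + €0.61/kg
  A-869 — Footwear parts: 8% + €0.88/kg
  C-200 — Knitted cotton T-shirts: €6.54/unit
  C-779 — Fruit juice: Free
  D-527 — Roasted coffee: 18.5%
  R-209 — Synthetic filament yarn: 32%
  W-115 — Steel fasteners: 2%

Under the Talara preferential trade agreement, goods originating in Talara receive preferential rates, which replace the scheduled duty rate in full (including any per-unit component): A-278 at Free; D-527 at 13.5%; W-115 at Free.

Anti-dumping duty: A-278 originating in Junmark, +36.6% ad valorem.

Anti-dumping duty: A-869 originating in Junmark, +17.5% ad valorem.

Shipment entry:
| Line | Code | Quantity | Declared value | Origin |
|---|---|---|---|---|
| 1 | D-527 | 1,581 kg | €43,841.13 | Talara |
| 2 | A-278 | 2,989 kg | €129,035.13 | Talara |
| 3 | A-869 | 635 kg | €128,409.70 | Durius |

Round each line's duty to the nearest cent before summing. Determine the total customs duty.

€16,750.13

Line 1 (D-527, Talara, 1,581 kg, €43,841.13):
Base rate for D-527 is 18.5%.
Origin Talara qualifies under the Coresta–Talara agreement and D-527 is covered: preferential rate 13.5% applies instead.
Duty = €43,841.13 × 13.5% = €5,918.55.
Line 2 (A-278, Talara, 2,989 kg, €129,035.13):
Base rate for A-278 is 7% + €0.61/kg.
Origin Talara qualifies under the Coresta–Talara agreement and A-278 is covered: preferential rate Free applies instead.
The additional-duty order on A-278 targets Junmark, not Talara; it does not apply.
Duty = €129,035.13 × 0% = €0.00.
Line 3 (A-869, Durius, 635 kg, €128,409.70):
Base rate for A-869 is 8% + €0.88/kg.
The additional-duty order on A-869 targets Junmark, not Durius; it does not apply.
Duty = €128,409.70 × 8% + 635 × €0.88 = €10,831.58.
Total = €5,918.55 + €0.00 + €10,831.58 = €16,750.13.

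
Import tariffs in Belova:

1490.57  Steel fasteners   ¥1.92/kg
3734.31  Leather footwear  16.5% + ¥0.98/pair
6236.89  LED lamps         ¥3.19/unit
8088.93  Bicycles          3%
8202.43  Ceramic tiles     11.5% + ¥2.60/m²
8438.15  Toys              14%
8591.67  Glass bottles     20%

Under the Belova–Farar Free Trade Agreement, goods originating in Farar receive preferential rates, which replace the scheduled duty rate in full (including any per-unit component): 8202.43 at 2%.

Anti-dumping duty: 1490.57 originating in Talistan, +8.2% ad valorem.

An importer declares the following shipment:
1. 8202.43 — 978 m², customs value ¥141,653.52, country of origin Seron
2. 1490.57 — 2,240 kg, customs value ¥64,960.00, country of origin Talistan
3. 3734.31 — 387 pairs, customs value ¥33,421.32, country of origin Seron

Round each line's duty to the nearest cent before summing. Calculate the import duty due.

¥34,354.25

Line 1 (8202.43, Seron, 978 m², ¥141,653.52):
Base rate for 8202.43 is 11.5% + ¥2.60/m².
8202.43 has an FTA preferential rate, but origin Seron is not Farar; base rate stands.
Duty = ¥141,653.52 × 11.5% + 978 × ¥2.60 = ¥18,832.95.
Line 2 (1490.57, Talistan, 2,240 kg, ¥64,960.00):
Base rate for 1490.57 is ¥1.92/kg.
Additional duty on 1490.57 from Talistan: +8.2% ad valorem. Applied ad valorem rate = 8.2%.
Duty = ¥64,960.00 × 8.2% + 2,240 × ¥1.92 = ¥9,627.52.
Line 3 (3734.31, Seron, 387 pairs, ¥33,421.32):
Base rate for 3734.31 is 16.5% + ¥0.98/pair.
Duty = ¥33,421.32 × 16.5% + 387 × ¥0.98 = ¥5,893.78.
Total = ¥18,832.95 + ¥9,627.52 + ¥5,893.78 = ¥34,354.25.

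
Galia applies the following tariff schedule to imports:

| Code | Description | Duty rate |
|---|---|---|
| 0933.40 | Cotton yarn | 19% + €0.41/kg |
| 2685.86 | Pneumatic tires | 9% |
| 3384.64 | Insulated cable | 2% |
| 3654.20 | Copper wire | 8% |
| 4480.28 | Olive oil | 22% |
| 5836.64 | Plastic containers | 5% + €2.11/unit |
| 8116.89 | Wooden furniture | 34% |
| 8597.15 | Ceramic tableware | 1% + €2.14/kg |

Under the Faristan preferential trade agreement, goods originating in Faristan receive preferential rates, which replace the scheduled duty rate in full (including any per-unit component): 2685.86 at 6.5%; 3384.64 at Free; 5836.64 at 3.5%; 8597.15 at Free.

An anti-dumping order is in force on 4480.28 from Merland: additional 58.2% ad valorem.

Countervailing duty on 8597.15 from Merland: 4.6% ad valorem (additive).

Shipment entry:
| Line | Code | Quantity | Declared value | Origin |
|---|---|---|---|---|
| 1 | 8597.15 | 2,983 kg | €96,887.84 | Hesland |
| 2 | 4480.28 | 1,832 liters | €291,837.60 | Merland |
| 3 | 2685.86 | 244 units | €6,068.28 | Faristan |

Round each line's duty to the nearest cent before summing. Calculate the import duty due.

Line 1 (8597.15, Hesland, 2,983 kg, €96,887.84):
Base rate for 8597.15 is 1% + €2.14/kg.
8597.15 has an FTA preferential rate, but origin Hesland is not Faristan; base rate stands.
The additional-duty order on 8597.15 targets Merland, not Hesland; it does not apply.
Duty = €96,887.84 × 1% + 2,983 × €2.14 = €7,352.50.
Line 2 (4480.28, Merland, 1,832 liters, €291,837.60):
Base rate for 4480.28 is 22%.
Additional duty on 4480.28 from Merland: +58.2%. Applied ad valorem rate: 22% + 58.2% = 80.2%.
Duty = €291,837.60 × 80.2% = €234,053.76.
Line 3 (2685.86, Faristan, 244 units, €6,068.28):
Base rate for 2685.86 is 9%.
Origin Faristan qualifies under the Galia–Faristan agreement and 2685.86 is covered: preferential rate 6.5% applies instead.
Duty = €6,068.28 × 6.5% = €394.44.
Total = €7,352.50 + €234,053.76 + €394.44 = €241,800.70.

€241,800.70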